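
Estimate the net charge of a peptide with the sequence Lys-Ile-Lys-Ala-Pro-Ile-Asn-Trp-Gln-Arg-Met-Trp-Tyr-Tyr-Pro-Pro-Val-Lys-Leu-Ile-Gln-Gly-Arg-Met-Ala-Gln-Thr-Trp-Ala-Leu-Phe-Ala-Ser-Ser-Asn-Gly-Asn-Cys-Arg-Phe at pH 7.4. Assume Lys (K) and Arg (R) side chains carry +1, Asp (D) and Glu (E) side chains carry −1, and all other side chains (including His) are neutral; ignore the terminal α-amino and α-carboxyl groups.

+6

Positive (K, R): Lys1, Lys3, Arg10, Lys18, Arg23, Arg39 → +6.
Negative (D, E): none → −0.
Net charge = (+6) + (−0) = +6.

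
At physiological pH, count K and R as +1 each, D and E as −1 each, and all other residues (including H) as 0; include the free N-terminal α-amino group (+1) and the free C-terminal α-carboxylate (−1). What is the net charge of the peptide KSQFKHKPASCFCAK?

Positive (K, R): K1, K5, K7, K15 → +4.
Negative (D, E): none → −0.
The N-terminus (+1) and C-terminus (−1) cancel.
Net charge = (+4) + (−0) = +4.

+4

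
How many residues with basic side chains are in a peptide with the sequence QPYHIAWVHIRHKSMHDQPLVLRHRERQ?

10

K, R, and H are the three residues with basic side chains (ε-amine, guanidinium, and imidazole respectively).
Matching residues: H4, H9, R11, H12, K13, H16, R23, H24, R25, R27.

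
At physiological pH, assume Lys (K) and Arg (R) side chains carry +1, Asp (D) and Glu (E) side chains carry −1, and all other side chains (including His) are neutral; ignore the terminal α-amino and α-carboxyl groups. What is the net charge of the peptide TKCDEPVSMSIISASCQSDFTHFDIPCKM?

-2

Positive (K, R): K2, K28 → +2.
Negative (D, E): D4, E5, D19, D24 → −4.
Net charge = (+2) + (−4) = −2.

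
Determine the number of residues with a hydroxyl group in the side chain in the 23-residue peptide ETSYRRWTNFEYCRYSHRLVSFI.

8

S, T, and Y are the three residues with a side-chain hydroxyl.
Matching residues: T2, S3, Y4, T8, Y12, Y15, S16, S21.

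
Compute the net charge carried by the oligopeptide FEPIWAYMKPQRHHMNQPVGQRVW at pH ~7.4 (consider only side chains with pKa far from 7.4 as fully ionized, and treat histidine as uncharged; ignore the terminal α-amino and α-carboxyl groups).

+2

The side chains ionized at physiological pH are Lys/Arg (+1) and Asp/Glu (−1); with His treated as neutral, nothing else contributes.
Positive (K, R): K9, R12, R22 → +3.
Negative (D, E): E2 → −1.
Net charge = (+3) + (−1) = +2.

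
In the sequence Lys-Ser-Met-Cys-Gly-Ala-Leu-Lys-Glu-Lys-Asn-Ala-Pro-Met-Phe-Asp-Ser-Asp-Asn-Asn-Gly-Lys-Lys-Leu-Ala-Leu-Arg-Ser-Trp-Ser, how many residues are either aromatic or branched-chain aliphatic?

5

Aromatic: F, W, Y. Branched-chain aliphatic: I, L, V.
Aromatic residues here: Phe15, Trp29 (2).
Branched-chain aliphatic residues here: Leu7, Leu24, Leu26 (3).
The two groups share no amino acid, so total = 2 + 3 = 5.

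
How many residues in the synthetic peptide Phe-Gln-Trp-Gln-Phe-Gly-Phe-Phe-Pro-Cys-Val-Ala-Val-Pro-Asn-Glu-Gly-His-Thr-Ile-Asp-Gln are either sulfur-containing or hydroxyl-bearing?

2

Sulfur-containing: C, M. Hydroxyl-bearing: S, T, Y.
Sulfur-containing residues here: Cys10 (1).
Hydroxyl-bearing residues here: Thr19 (1).
The two groups share no amino acid, so total = 1 + 1 = 2.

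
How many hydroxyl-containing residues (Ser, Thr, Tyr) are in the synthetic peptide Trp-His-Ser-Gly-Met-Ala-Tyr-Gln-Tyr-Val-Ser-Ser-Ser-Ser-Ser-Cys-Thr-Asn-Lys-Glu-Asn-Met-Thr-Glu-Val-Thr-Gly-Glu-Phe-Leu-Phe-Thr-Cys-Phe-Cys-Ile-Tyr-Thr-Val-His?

14

Matching residues: Ser3, Tyr7, Tyr9, Ser11, Ser12, Ser13, Ser14, Ser15, Thr17, Thr23, Thr26, Thr32, Tyr37, Thr38.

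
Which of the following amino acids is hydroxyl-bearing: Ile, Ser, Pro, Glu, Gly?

The –OH-bearing residues are Ser, Thr (aliphatic alcohols), and Tyr (phenol).
Of the listed options, only Ser belongs to this group.

Ser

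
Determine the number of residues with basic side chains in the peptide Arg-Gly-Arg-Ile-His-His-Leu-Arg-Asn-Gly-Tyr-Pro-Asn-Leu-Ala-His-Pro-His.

K, R, and H are the three residues with basic side chains (ε-amine, guanidinium, and imidazole respectively).
Matching residues: Arg1, Arg3, His5, His6, Arg8, His16, His18.

7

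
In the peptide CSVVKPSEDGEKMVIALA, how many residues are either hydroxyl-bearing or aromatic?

Hydroxyl-bearing: S, T, Y. Aromatic: F, W, Y.
Hydroxyl-bearing residues here: S2, S7 (2).
Aromatic residues here: none (0).
(Y belongs to both groups, but none appear in this sequence.) Total = 2 + 0 = 2.

2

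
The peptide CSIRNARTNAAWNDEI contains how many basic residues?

2

Lysine (K), arginine (R), and histidine (H) have basic, nitrogen-containing side chains.
Matching residues: R4, R7.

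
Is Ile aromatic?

The aromatic amino acids are Phe (F, benzyl), Trp (W, indole), and Tyr (Y, phenol).
Isoleucine is not in this group.

No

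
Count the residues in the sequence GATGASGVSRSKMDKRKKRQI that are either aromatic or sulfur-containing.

Aromatic: F, W, Y. Sulfur-containing: C, M.
Aromatic residues here: none (0).
Sulfur-containing residues here: M13 (1).
The two groups share no amino acid, so total = 0 + 1 = 1.

1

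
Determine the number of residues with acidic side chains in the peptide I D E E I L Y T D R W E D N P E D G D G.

Aspartate (D) and glutamate (E) have carboxylic-acid side chains and are the acidic amino acids.
Matching residues: D2, E3, E4, D9, E12, D13, E16, D17, D19.

9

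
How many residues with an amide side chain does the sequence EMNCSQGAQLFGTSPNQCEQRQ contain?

The amide-side-chain residues are Asn (N) and Gln (Q).
Matching residues: N3, Q6, Q9, N16, Q17, Q20, Q22.

7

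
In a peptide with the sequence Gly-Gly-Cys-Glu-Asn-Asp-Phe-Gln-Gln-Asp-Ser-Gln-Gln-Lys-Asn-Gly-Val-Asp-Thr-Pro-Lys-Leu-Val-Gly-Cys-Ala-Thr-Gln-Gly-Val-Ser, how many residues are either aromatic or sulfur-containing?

Aromatic: F, W, Y. Sulfur-containing: C, M.
Aromatic residues here: Phe7 (1).
Sulfur-containing residues here: Cys3, Cys25 (2).
The two groups share no amino acid, so total = 1 + 2 = 3.

3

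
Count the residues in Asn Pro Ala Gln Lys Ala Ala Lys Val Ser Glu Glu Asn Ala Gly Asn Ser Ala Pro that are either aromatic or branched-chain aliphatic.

Aromatic: F, W, Y. Branched-chain aliphatic: I, L, V.
Aromatic residues here: none (0).
Branched-chain aliphatic residues here: Val9 (1).
The two groups share no amino acid, so total = 0 + 1 = 1.

1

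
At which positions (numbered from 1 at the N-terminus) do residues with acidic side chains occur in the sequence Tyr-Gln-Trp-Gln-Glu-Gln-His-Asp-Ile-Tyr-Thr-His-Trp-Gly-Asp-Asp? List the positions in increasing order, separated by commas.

The acidic residues are Asp (D) and Glu (E), whose side chains end in a carboxylate group.
Matching residues: Glu5, Asp8, Asp15, Asp16.

5, 8, 15, 16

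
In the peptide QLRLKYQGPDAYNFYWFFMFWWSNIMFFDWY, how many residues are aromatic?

14

The aromatic amino acids are Phe (F, benzyl), Trp (W, indole), and Tyr (Y, phenol).
Matching residues: Y6, Y12, F14, Y15, W16, F17, F18, F20, W21, W22, F27, F28, W30, Y31.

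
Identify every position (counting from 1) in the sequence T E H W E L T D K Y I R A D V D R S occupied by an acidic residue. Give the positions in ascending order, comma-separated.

Only D (aspartate) and E (glutamate) carry a side-chain carboxylic acid.
Matching residues: E2, E5, D8, D14, D16.

2, 5, 8, 14, 16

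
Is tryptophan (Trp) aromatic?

Yes

F, W, and Y each carry an aromatic ring on the side chain.
Tryptophan is in this group.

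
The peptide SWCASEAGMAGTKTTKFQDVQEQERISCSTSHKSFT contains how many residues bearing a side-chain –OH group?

Serine (S), threonine (T), and tyrosine (Y) each carry a hydroxyl group on the side chain.
Matching residues: S1, S5, T12, T14, T15, S27, S29, T30, S31, S34, T36.

11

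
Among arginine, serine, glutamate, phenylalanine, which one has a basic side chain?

arginine

The basic amino acids are Lys (K), Arg (R), and His (H).
Of the listed options, only arginine belongs to this group.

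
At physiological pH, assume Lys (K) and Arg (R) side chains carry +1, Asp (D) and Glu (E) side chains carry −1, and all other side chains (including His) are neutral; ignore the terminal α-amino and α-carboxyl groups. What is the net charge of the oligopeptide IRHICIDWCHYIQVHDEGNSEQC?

-3

Positive (K, R): R2 → +1.
Negative (D, E): D7, D16, E17, E21 → −4.
Net charge = (+1) + (−4) = −3.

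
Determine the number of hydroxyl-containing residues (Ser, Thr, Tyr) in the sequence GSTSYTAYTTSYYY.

Matching residues: S2, T3, S4, Y5, T6, Y8, T9, T10, S11, Y12, Y13, Y14.

12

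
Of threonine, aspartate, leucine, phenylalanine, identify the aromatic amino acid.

Phenylalanine (F), tryptophan (W), and tyrosine (Y) have aromatic ring side chains.
Of the listed options, only phenylalanine belongs to this group.

phenylalanine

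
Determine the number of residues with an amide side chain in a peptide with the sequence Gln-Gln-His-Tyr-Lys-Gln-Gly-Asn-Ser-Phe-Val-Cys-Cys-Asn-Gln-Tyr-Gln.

7

The amide-side-chain residues are Asn (N) and Gln (Q).
Matching residues: Gln1, Gln2, Gln6, Asn8, Asn14, Gln15, Gln17.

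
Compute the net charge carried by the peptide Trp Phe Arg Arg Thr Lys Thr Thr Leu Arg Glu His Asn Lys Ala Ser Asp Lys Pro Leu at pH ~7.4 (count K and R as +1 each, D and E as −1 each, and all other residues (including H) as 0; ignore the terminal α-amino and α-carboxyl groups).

+4

Positive (K, R): Arg3, Arg4, Lys6, Arg10, Lys14, Lys18 → +6.
Negative (D, E): Glu11, Asp17 → −2.
Net charge = (+6) + (−2) = +4.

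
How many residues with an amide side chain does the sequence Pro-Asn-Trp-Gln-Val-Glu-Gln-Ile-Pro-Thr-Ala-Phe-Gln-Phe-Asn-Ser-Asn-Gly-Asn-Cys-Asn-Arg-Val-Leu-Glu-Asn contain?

Asparagine (N) and glutamine (Q) have uncharged amide side chains.
Matching residues: Asn2, Gln4, Gln7, Gln13, Asn15, Asn17, Asn19, Asn21, Asn26.

9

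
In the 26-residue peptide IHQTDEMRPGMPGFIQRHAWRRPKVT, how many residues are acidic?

Only D (aspartate) and E (glutamate) carry a side-chain carboxylic acid.
Matching residues: D5, E6.

2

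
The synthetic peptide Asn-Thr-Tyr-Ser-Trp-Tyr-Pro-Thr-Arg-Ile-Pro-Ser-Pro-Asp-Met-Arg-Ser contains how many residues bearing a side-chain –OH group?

The –OH-bearing residues are Ser, Thr (aliphatic alcohols), and Tyr (phenol).
Matching residues: Thr2, Tyr3, Ser4, Tyr6, Thr8, Ser12, Ser17.

7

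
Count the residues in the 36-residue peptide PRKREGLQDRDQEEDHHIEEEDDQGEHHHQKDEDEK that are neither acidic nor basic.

Acidic: D, E. Basic: K, R, H. All other residues are neither.
Matching residues: P1, G6, L7, Q8, Q12, I18, Q24, G25, Q30.

9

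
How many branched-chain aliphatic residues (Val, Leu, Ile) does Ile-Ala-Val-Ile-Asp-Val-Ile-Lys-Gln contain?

5

Matching residues: Ile1, Val3, Ile4, Val6, Ile7.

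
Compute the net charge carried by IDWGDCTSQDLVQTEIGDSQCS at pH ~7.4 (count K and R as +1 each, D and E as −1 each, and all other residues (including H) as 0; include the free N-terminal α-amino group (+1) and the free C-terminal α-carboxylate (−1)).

-5

Positive (K, R): none → +0.
Negative (D, E): D2, D5, D10, E15, D18 → −5.
The N-terminus (+1) and C-terminus (−1) cancel.
Net charge = (+0) + (−5) = −5.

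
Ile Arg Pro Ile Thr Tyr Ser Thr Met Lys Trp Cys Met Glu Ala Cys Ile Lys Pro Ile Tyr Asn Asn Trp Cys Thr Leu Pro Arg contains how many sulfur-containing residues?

5

Only Cys (C) and Met (M) have a sulfur atom in the side chain.
Matching residues: Met9, Cys12, Met13, Cys16, Cys25.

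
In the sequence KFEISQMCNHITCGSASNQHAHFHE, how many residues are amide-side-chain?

Asparagine (N) and glutamine (Q) have uncharged amide side chains.
Matching residues: Q6, N9, N18, Q19.

4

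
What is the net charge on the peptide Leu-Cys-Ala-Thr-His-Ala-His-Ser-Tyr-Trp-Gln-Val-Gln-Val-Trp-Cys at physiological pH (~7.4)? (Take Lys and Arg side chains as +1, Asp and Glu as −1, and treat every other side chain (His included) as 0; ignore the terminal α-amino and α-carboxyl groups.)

0

Positive (K, R): none → +0.
Negative (D, E): none → −0.
Net charge = (+0) + (−0) = 0.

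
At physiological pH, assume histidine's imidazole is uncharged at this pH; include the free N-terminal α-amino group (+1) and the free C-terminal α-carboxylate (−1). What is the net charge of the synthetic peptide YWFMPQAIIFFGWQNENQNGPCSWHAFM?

-1

Near pH 7.4, K and R contribute +1 each, D and E contribute −1 each, and every other side chain (His included, as stated) is uncharged.
Positive (K, R): none → +0.
Negative (D, E): E16 → −1.
The N-terminus (+1) and C-terminus (−1) cancel.
Net charge = (+0) + (−1) = −1.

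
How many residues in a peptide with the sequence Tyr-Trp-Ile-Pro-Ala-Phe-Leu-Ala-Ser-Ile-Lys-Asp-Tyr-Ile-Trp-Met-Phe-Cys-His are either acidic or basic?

Acidic: D, E. Basic: H, K, R.
Acidic residues here: Asp12 (1).
Basic residues here: Lys11, His19 (2).
The two groups share no amino acid, so total = 1 + 2 = 3.

3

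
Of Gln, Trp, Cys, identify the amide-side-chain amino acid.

Gln

The amide-side-chain residues are Asn (N) and Gln (Q).
Of the listed options, only Gln belongs to this group.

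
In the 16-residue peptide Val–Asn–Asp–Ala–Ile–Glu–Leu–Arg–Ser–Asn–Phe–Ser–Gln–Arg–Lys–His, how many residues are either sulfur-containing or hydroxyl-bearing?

2

Sulfur-containing: C, M. Hydroxyl-bearing: S, T, Y.
Sulfur-containing residues here: none (0).
Hydroxyl-bearing residues here: Ser9, Ser12 (2).
The two groups share no amino acid, so total = 0 + 2 = 2.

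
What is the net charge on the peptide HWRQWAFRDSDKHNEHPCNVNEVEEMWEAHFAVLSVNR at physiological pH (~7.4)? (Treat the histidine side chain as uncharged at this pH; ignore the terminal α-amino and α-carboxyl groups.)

-3

The side chains ionized at physiological pH are Lys/Arg (+1) and Asp/Glu (−1); with His treated as neutral, nothing else contributes.
Positive (K, R): R3, R8, K12, R38 → +4.
Negative (D, E): D9, D11, E15, E22, E24, E25, E28 → −7.
Net charge = (+4) + (−7) = −3.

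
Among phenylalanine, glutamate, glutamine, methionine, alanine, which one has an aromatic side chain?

phenylalanine

Phenylalanine (F), tryptophan (W), and tyrosine (Y) have aromatic ring side chains.
Of the listed options, only phenylalanine belongs to this group.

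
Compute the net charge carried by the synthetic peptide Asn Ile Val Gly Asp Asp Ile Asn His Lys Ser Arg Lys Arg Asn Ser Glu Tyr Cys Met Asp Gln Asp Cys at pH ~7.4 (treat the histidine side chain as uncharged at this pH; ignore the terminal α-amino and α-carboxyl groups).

-1

The side chains ionized at physiological pH are Lys/Arg (+1) and Asp/Glu (−1); with His treated as neutral, nothing else contributes.
Positive (K, R): Lys10, Arg12, Lys13, Arg14 → +4.
Negative (D, E): Asp5, Asp6, Glu17, Asp21, Asp23 → −5.
Net charge = (+4) + (−5) = −1.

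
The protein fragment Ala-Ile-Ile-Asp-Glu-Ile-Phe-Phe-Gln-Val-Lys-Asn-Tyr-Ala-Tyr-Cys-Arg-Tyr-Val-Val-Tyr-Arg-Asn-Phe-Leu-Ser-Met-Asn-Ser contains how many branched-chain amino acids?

7

Valine (V), leucine (L), and isoleucine (I) are the branched-chain amino acids.
Matching residues: Ile2, Ile3, Ile6, Val10, Val19, Val20, Leu25.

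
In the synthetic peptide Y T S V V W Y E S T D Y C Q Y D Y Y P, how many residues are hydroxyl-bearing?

10

S, T, and Y are the three residues with a side-chain hydroxyl.
Matching residues: Y1, T2, S3, Y7, S9, T10, Y12, Y15, Y17, Y18.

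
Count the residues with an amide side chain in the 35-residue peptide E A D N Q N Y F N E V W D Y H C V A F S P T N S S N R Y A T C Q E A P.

7

Only N (asparagine) and Q (glutamine) carry a side-chain carboxamide.
Matching residues: N4, Q5, N6, N9, N23, N26, Q32.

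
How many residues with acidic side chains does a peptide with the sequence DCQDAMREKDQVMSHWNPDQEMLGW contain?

6

The acidic residues are Asp (D) and Glu (E), whose side chains end in a carboxylate group.
Matching residues: D1, D4, E8, D10, D19, E21.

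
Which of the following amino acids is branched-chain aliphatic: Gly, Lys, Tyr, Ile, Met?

Ile

V, L, and I make up the branched-chain aliphatic group.
Of the listed options, only Ile belongs to this group.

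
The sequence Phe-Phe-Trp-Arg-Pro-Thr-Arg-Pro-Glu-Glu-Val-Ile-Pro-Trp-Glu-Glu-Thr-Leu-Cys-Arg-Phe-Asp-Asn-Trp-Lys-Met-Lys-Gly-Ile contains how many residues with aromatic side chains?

The aromatic amino acids are Phe (F, benzyl), Trp (W, indole), and Tyr (Y, phenol).
Matching residues: Phe1, Phe2, Trp3, Trp14, Phe21, Trp24.

6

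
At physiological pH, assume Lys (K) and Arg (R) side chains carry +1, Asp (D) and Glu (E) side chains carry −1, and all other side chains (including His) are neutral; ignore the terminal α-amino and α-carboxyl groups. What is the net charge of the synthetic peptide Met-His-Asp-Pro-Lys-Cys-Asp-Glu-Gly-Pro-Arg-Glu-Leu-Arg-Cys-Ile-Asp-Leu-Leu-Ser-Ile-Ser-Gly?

Positive (K, R): Lys5, Arg11, Arg14 → +3.
Negative (D, E): Asp3, Asp7, Glu8, Glu12, Asp17 → −5.
Net charge = (+3) + (−5) = −2.

-2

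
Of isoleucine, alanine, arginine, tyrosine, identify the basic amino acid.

Lysine (K), arginine (R), and histidine (H) have basic, nitrogen-containing side chains.
Of the listed options, only arginine belongs to this group.

arginine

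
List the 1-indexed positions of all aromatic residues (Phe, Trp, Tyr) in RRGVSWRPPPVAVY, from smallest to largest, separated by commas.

Matching residues: W6, Y14.

6, 14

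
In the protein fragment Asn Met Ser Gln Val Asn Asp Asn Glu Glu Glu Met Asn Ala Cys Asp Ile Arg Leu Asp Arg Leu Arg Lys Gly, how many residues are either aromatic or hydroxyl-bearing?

Aromatic: F, W, Y. Hydroxyl-bearing: S, T, Y.
Aromatic residues here: none (0).
Hydroxyl-bearing residues here: Ser3 (1).
(Y belongs to both groups, but none appear in this sequence.) Total = 0 + 1 = 1.

1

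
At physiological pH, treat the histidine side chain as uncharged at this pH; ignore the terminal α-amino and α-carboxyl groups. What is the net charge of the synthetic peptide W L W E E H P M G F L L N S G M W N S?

The side chains ionized at physiological pH are Lys/Arg (+1) and Asp/Glu (−1); with His treated as neutral, nothing else contributes.
Positive (K, R): none → +0.
Negative (D, E): E4, E5 → −2.
Net charge = (+0) + (−2) = −2.

-2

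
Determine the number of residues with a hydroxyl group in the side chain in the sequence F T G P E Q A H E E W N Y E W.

S, T, and Y are the three residues with a side-chain hydroxyl.
Matching residues: T2, Y13.

2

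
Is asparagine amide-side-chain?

Yes

Only N (asparagine) and Q (glutamine) carry a side-chain carboxamide.
Asparagine is in this group.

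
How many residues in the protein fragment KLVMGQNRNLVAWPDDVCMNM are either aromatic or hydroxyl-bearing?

Aromatic: F, W, Y. Hydroxyl-bearing: S, T, Y.
Aromatic residues here: W13 (1).
Hydroxyl-bearing residues here: none (0).
(Y belongs to both groups, but none appear in this sequence.) Total = 1 + 0 = 1.

1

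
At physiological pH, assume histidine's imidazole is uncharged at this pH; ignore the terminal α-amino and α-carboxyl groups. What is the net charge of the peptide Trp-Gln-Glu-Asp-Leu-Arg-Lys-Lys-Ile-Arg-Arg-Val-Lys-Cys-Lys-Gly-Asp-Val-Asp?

+3

At pH ~7.4 the Lys and Arg side chains are protonated (+1), the Asp and Glu side chains are deprotonated (−1), and with His taken as neutral all other side chains carry no charge.
Positive (K, R): Arg6, Lys7, Lys8, Arg10, Arg11, Lys13, Lys15 → +7.
Negative (D, E): Glu3, Asp4, Asp17, Asp19 → −4.
Net charge = (+7) + (−4) = +3.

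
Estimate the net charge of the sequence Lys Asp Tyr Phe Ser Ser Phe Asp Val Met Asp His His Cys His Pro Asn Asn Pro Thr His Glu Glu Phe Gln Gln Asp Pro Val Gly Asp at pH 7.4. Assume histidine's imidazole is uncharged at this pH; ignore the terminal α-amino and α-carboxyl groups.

-6

At pH ~7.4 the Lys and Arg side chains are protonated (+1), the Asp and Glu side chains are deprotonated (−1), and with His taken as neutral all other side chains carry no charge.
Positive (K, R): Lys1 → +1.
Negative (D, E): Asp2, Asp8, Asp11, Glu22, Glu23, Asp27, Asp31 → −7.
Net charge = (+1) + (−7) = −6.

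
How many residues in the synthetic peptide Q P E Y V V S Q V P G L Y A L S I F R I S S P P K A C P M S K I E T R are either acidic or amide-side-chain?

Acidic: D, E. Amide-side-chain: N, Q.
Acidic residues here: E3, E33 (2).
Amide-side-chain residues here: Q1, Q8 (2).
The two groups share no amino acid, so total = 2 + 2 = 4.

4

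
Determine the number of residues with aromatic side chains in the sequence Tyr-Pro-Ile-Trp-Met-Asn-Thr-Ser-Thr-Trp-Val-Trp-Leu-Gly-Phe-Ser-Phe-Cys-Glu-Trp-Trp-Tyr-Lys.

The aromatic amino acids are Phe (F, benzyl), Trp (W, indole), and Tyr (Y, phenol).
Matching residues: Tyr1, Trp4, Trp10, Trp12, Phe15, Phe17, Trp20, Trp21, Tyr22.

9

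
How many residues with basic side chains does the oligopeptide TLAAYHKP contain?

2

The basic amino acids are Lys (K), Arg (R), and His (H).
Matching residues: H6, K7.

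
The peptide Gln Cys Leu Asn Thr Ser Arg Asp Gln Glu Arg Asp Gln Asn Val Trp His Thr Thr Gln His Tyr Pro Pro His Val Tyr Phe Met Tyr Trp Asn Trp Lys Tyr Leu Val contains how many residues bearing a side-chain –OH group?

8

S, T, and Y are the three residues with a side-chain hydroxyl.
Matching residues: Thr5, Ser6, Thr18, Thr19, Tyr22, Tyr27, Tyr30, Tyr35.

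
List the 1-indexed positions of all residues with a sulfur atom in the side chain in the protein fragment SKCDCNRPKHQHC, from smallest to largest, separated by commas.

3, 5, 13

Cysteine (C, thiol) and methionine (M, thioether) are the two sulfur-containing amino acids.
Matching residues: C3, C5, C13.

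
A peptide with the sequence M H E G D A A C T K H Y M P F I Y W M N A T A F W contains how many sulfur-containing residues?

The sulfur-bearing residues are cysteine (–SH) and methionine (–S–CH₃).
Matching residues: M1, C8, M13, M19.

4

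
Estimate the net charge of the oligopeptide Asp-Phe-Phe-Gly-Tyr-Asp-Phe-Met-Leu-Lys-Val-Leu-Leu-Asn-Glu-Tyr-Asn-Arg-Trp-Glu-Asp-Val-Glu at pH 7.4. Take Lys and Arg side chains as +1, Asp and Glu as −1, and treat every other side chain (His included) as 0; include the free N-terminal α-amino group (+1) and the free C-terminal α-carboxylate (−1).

Positive (K, R): Lys10, Arg18 → +2.
Negative (D, E): Asp1, Asp6, Glu15, Glu20, Asp21, Glu23 → −6.
The N-terminus (+1) and C-terminus (−1) cancel.
Net charge = (+2) + (−6) = −4.

-4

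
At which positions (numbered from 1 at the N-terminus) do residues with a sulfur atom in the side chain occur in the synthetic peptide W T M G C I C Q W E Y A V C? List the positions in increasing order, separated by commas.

The sulfur-bearing residues are cysteine (–SH) and methionine (–S–CH₃).
Matching residues: M3, C5, C7, C14.

3, 5, 7, 14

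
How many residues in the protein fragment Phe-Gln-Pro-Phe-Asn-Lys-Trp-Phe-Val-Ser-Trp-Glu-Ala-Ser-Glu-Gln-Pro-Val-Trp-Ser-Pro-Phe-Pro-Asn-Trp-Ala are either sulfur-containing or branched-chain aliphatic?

Sulfur-containing: C, M. Branched-chain aliphatic: I, L, V.
Sulfur-containing residues here: none (0).
Branched-chain aliphatic residues here: Val9, Val18 (2).
The two groups share no amino acid, so total = 0 + 2 = 2.

2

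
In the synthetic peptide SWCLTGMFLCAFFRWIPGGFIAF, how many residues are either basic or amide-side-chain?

1

Basic: H, K, R. Amide-side-chain: N, Q.
Basic residues here: R14 (1).
Amide-side-chain residues here: none (0).
The two groups share no amino acid, so total = 1 + 0 = 1.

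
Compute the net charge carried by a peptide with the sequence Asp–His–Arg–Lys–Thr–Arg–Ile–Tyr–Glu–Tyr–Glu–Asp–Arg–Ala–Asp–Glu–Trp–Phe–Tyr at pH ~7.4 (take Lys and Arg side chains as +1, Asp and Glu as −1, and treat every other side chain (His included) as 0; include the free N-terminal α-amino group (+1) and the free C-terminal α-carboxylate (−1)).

Positive (K, R): Arg3, Lys4, Arg6, Arg13 → +4.
Negative (D, E): Asp1, Glu9, Glu11, Asp12, Asp15, Glu16 → −6.
The N-terminus (+1) and C-terminus (−1) cancel.
Net charge = (+4) + (−6) = −2.

-2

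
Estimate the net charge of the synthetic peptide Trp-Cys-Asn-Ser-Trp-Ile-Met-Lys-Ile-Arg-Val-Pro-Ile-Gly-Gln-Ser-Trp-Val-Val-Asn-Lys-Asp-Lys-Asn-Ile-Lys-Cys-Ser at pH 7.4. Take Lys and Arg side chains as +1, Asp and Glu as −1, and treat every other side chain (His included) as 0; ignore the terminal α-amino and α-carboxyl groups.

+4

Positive (K, R): Lys8, Arg10, Lys21, Lys23, Lys26 → +5.
Negative (D, E): Asp22 → −1.
Net charge = (+5) + (−1) = +4.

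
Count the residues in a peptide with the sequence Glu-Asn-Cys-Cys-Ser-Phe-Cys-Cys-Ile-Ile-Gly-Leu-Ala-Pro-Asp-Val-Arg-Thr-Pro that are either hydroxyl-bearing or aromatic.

3

Hydroxyl-bearing: S, T, Y. Aromatic: F, W, Y.
Hydroxyl-bearing residues here: Ser5, Thr18 (2).
Aromatic residues here: Phe6 (1).
(Y belongs to both groups, but none appear in this sequence.) Total = 2 + 1 = 3.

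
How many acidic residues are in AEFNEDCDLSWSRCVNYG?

Only D (aspartate) and E (glutamate) carry a side-chain carboxylic acid.
Matching residues: E2, E5, D6, D8.

4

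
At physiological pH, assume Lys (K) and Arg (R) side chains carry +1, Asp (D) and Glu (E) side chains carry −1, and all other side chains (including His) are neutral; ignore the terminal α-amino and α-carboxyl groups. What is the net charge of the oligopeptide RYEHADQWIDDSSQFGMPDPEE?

Positive (K, R): R1 → +1.
Negative (D, E): E3, D6, D10, D11, D19, E21, E22 → −7.
Net charge = (+1) + (−7) = −6.

-6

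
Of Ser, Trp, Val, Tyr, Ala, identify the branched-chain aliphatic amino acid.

The BCAAs are Val, Leu, and Ile — aliphatic side chains with a branch point.
Of the listed options, only Val belongs to this group.

Val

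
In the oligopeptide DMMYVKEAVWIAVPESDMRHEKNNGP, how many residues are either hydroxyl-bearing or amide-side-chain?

4

Hydroxyl-bearing: S, T, Y. Amide-side-chain: N, Q.
Hydroxyl-bearing residues here: Y4, S16 (2).
Amide-side-chain residues here: N23, N24 (2).
The two groups share no amino acid, so total = 2 + 2 = 4.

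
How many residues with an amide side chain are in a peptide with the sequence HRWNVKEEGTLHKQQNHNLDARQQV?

7

Only N (asparagine) and Q (glutamine) carry a side-chain carboxamide.
Matching residues: N4, Q14, Q15, N16, N18, Q23, Q24.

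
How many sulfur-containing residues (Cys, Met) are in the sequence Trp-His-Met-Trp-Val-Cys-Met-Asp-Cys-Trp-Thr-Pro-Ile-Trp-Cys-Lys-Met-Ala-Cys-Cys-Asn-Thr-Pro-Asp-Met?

9

Matching residues: Met3, Cys6, Met7, Cys9, Cys15, Met17, Cys19, Cys20, Met25.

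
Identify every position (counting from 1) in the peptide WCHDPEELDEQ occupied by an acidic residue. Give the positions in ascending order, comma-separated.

4, 6, 7, 9, 10

Aspartate (D) and glutamate (E) have carboxylic-acid side chains and are the acidic amino acids.
Matching residues: D4, E6, E7, D9, E10.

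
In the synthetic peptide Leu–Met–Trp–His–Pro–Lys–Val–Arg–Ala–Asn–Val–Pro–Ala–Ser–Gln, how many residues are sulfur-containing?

The sulfur-bearing residues are cysteine (–SH) and methionine (–S–CH₃).
Matching residues: Met2.

1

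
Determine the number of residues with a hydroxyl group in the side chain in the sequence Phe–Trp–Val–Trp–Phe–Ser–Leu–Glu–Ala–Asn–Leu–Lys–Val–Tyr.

The –OH-bearing residues are Ser, Thr (aliphatic alcohols), and Tyr (phenol).
Matching residues: Ser6, Tyr14.

2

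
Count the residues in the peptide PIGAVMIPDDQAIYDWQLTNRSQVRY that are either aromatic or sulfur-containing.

Aromatic: F, W, Y. Sulfur-containing: C, M.
Aromatic residues here: Y14, W16, Y26 (3).
Sulfur-containing residues here: M6 (1).
The two groups share no amino acid, so total = 3 + 1 = 4.

4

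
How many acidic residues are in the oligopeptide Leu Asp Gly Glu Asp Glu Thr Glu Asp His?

6

Aspartate (D) and glutamate (E) have carboxylic-acid side chains and are the acidic amino acids.
Matching residues: Asp2, Glu4, Asp5, Glu6, Glu8, Asp9.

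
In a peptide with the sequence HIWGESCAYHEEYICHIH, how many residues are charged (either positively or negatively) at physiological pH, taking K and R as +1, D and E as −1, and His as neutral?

Charged side chains at pH ~7.4: K, R (positive); D, E (negative).
Matching residues: E5, E11, E12.

3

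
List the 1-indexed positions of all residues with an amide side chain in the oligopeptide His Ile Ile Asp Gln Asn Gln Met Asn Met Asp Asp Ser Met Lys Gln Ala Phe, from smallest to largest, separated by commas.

Only N (asparagine) and Q (glutamine) carry a side-chain carboxamide.
Matching residues: Gln5, Asn6, Gln7, Asn9, Gln16.

5, 6, 7, 9, 16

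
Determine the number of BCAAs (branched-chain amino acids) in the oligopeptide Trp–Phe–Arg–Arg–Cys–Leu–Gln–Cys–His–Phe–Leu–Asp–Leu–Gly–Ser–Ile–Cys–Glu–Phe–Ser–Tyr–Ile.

5

V, L, and I make up the branched-chain aliphatic group.
Matching residues: Leu6, Leu11, Leu13, Ile16, Ile22.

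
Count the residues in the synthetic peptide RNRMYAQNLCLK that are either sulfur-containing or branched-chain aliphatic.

Sulfur-containing: C, M. Branched-chain aliphatic: I, L, V.
Sulfur-containing residues here: M4, C10 (2).
Branched-chain aliphatic residues here: L9, L11 (2).
The two groups share no amino acid, so total = 2 + 2 = 4.

4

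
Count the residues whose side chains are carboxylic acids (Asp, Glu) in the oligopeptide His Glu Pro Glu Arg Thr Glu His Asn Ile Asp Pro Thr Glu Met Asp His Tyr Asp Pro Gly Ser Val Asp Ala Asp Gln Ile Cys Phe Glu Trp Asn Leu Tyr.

Matching residues: Glu2, Glu4, Glu7, Asp11, Glu14, Asp16, Asp19, Asp24, Asp26, Glu31.

10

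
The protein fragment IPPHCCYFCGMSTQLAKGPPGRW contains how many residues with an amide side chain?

1

Only N (asparagine) and Q (glutamine) carry a side-chain carboxamide.
Matching residues: Q14.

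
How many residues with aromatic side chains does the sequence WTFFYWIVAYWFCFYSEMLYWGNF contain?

Phenylalanine (F), tryptophan (W), and tyrosine (Y) have aromatic ring side chains.
Matching residues: W1, F3, F4, Y5, W6, Y10, W11, F12, F14, Y15, Y20, W21, F24.

13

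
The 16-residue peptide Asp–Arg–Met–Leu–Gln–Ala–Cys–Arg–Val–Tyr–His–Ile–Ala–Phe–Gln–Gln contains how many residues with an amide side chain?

3

Only N (asparagine) and Q (glutamine) carry a side-chain carboxamide.
Matching residues: Gln5, Gln15, Gln16.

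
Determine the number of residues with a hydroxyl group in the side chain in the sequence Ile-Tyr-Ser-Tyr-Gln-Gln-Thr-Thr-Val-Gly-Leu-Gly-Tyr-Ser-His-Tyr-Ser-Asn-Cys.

9

The –OH-bearing residues are Ser, Thr (aliphatic alcohols), and Tyr (phenol).
Matching residues: Tyr2, Ser3, Tyr4, Thr7, Thr8, Tyr13, Ser14, Tyr16, Ser17.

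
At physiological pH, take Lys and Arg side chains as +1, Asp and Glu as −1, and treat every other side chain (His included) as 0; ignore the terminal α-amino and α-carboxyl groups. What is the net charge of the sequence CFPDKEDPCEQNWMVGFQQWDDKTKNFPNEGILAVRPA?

-3

Positive (K, R): K5, K23, K25, R36 → +4.
Negative (D, E): D4, E6, D7, E10, D21, D22, E30 → −7.
Net charge = (+4) + (−7) = −3.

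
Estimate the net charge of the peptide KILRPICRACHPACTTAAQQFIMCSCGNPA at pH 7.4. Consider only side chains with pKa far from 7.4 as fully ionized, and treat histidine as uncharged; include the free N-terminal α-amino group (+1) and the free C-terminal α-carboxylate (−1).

+3

The side chains ionized at physiological pH are Lys/Arg (+1) and Asp/Glu (−1); with His treated as neutral, nothing else contributes.
Positive (K, R): K1, R4, R8 → +3.
Negative (D, E): none → −0.
The N-terminus (+1) and C-terminus (−1) cancel.
Net charge = (+3) + (−0) = +3.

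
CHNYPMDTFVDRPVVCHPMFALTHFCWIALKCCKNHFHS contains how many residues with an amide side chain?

Only N (asparagine) and Q (glutamine) carry a side-chain carboxamide.
Matching residues: N3, N35.

2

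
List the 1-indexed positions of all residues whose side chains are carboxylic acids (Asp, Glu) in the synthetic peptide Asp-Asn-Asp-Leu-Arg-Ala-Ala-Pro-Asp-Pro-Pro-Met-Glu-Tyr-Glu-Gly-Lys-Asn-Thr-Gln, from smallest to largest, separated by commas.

Matching residues: Asp1, Asp3, Asp9, Glu13, Glu15.

1, 3, 9, 13, 15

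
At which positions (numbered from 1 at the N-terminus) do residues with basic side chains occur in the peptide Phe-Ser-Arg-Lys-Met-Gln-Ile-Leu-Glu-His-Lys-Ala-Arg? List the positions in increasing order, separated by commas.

The basic amino acids are Lys (K), Arg (R), and His (H).
Matching residues: Arg3, Lys4, His10, Lys11, Arg13.

3, 4, 10, 11, 13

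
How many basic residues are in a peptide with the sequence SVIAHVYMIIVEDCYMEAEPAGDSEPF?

Lysine (K), arginine (R), and histidine (H) have basic, nitrogen-containing side chains.
Matching residues: H5.

1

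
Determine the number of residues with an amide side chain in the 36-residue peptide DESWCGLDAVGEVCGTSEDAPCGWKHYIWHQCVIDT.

1

Only N (asparagine) and Q (glutamine) carry a side-chain carboxamide.
Matching residues: Q31.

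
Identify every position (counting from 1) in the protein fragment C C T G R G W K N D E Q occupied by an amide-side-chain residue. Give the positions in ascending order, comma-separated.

9, 12

Only N (asparagine) and Q (glutamine) carry a side-chain carboxamide.
Matching residues: N9, Q12.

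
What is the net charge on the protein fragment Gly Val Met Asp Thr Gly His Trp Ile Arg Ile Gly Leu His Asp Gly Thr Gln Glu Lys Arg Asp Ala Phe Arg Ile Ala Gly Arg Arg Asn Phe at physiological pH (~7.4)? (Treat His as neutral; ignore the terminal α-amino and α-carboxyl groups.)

Near pH 7.4, K and R contribute +1 each, D and E contribute −1 each, and every other side chain (His included, as stated) is uncharged.
Positive (K, R): Arg10, Lys20, Arg21, Arg25, Arg29, Arg30 → +6.
Negative (D, E): Asp4, Asp15, Glu19, Asp22 → −4.
Net charge = (+6) + (−4) = +2.

+2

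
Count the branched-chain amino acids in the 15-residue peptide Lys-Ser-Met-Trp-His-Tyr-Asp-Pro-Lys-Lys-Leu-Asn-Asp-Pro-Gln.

V, L, and I make up the branched-chain aliphatic group.
Matching residues: Leu11.

1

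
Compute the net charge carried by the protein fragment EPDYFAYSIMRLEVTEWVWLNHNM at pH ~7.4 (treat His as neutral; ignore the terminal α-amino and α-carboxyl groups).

At pH ~7.4 the Lys and Arg side chains are protonated (+1), the Asp and Glu side chains are deprotonated (−1), and with His taken as neutral all other side chains carry no charge.
Positive (K, R): R11 → +1.
Negative (D, E): E1, D3, E13, E16 → −4.
Net charge = (+1) + (−4) = −3.

-3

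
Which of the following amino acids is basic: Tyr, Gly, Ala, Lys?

Lys

The basic amino acids are Lys (K), Arg (R), and His (H).
Of the listed options, only Lys belongs to this group.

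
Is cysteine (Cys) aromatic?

The aromatic amino acids are Phe (F, benzyl), Trp (W, indole), and Tyr (Y, phenol).
Cysteine is not in this group.

No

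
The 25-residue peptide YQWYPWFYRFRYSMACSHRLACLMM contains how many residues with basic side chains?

4

K, R, and H are the three residues with basic side chains (ε-amine, guanidinium, and imidazole respectively).
Matching residues: R9, R11, H18, R19.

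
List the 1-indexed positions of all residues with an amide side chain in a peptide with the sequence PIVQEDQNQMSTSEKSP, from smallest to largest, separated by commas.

Asparagine (N) and glutamine (Q) have uncharged amide side chains.
Matching residues: Q4, Q7, N8, Q9.

4, 7, 8, 9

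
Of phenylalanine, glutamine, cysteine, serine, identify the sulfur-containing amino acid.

Cysteine (C, thiol) and methionine (M, thioether) are the two sulfur-containing amino acids.
Of the listed options, only cysteine belongs to this group.

cysteine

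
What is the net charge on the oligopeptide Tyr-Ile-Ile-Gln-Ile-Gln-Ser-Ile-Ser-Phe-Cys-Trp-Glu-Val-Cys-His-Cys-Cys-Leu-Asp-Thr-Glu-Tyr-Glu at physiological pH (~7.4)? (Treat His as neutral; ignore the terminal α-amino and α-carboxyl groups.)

Near pH 7.4, K and R contribute +1 each, D and E contribute −1 each, and every other side chain (His included, as stated) is uncharged.
Positive (K, R): none → +0.
Negative (D, E): Glu13, Asp20, Glu22, Glu24 → −4.
Net charge = (+0) + (−4) = −4.

-4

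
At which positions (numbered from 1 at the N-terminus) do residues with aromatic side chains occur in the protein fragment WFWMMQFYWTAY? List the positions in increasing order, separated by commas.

1, 2, 3, 7, 8, 9, 12

F, W, and Y each carry an aromatic ring on the side chain.
Matching residues: W1, F2, W3, F7, Y8, W9, Y12.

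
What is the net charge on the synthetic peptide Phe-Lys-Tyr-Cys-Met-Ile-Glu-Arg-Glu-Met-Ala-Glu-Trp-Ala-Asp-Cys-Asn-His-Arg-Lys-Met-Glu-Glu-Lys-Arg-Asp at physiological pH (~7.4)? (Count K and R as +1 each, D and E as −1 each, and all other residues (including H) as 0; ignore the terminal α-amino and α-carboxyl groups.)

Positive (K, R): Lys2, Arg8, Arg19, Lys20, Lys24, Arg25 → +6.
Negative (D, E): Glu7, Glu9, Glu12, Asp15, Glu22, Glu23, Asp26 → −7.
Net charge = (+6) + (−7) = −1.

-1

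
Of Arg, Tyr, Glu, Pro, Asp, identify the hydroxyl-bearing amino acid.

Tyr

The –OH-bearing residues are Ser, Thr (aliphatic alcohols), and Tyr (phenol).
Of the listed options, only Tyr belongs to this group.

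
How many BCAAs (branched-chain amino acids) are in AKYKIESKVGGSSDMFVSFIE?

4

The BCAAs are Val, Leu, and Ile — aliphatic side chains with a branch point.
Matching residues: I5, V9, V17, I20.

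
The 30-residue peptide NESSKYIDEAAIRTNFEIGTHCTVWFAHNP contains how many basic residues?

4

K, R, and H are the three residues with basic side chains (ε-amine, guanidinium, and imidazole respectively).
Matching residues: K5, R13, H21, H28.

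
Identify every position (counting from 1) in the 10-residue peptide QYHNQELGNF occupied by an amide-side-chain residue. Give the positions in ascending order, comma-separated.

The amide-side-chain residues are Asn (N) and Gln (Q).
Matching residues: Q1, N4, Q5, N9.

1, 4, 5, 9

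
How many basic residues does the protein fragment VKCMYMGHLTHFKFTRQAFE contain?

5

K, R, and H are the three residues with basic side chains (ε-amine, guanidinium, and imidazole respectively).
Matching residues: K2, H8, H11, K13, R16.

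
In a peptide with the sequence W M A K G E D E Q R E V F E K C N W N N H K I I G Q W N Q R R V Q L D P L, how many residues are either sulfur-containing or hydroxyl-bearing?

Sulfur-containing: C, M. Hydroxyl-bearing: S, T, Y.
Sulfur-containing residues here: M2, C16 (2).
Hydroxyl-bearing residues here: none (0).
The two groups share no amino acid, so total = 2 + 0 = 2.

2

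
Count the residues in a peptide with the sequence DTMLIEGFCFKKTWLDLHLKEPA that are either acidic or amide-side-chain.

Acidic: D, E. Amide-side-chain: N, Q.
Acidic residues here: D1, E6, D16, E21 (4).
Amide-side-chain residues here: none (0).
The two groups share no amino acid, so total = 4 + 0 = 4.

4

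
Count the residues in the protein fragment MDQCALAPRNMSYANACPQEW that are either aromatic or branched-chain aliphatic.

Aromatic: F, W, Y. Branched-chain aliphatic: I, L, V.
Aromatic residues here: Y13, W21 (2).
Branched-chain aliphatic residues here: L6 (1).
The two groups share no amino acid, so total = 2 + 1 = 3.

3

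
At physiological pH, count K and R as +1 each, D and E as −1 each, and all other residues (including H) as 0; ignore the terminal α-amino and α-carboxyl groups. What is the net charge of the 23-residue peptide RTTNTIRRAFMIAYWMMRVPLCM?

+4

Positive (K, R): R1, R7, R8, R18 → +4.
Negative (D, E): none → −0.
Net charge = (+4) + (−0) = +4.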